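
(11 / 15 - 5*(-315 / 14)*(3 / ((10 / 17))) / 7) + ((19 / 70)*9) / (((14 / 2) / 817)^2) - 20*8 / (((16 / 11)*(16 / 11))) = 1369978537 / 41160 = 33284.22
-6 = -6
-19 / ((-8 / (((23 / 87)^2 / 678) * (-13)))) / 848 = -130663 / 34814009088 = -0.00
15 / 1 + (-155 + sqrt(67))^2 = 24107-310 *sqrt(67) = 21569.54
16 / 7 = 2.29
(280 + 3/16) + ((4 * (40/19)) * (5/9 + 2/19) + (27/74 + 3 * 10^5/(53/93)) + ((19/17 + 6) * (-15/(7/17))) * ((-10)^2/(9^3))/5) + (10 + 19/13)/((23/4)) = 3034173252862122365/5760766602864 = 526696.09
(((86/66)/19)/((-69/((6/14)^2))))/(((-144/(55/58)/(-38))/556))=-29885/1176588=-0.03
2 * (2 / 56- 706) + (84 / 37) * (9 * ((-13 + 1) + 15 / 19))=-16150593 / 9842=-1640.99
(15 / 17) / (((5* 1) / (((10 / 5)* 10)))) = 60 / 17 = 3.53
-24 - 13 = -37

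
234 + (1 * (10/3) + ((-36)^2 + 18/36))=9203/6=1533.83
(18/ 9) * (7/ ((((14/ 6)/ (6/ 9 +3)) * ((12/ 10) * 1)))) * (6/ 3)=110/ 3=36.67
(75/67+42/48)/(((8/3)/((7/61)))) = 22449/261568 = 0.09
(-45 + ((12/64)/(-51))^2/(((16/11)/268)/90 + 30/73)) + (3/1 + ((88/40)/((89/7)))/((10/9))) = -6854384374711899/163807130982400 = -41.84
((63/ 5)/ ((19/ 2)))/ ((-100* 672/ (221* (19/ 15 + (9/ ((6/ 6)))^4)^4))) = -1296739754952099544541/ 160312500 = -8088824982157.35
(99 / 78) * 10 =165 / 13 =12.69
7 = 7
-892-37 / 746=-665469 / 746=-892.05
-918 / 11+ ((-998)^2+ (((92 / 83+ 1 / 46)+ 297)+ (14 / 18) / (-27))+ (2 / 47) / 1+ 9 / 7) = 996219.98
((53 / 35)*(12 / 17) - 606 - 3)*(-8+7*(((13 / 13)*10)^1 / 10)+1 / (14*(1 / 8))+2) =-3978909 / 4165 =-955.32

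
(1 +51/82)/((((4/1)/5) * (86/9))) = 5985/28208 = 0.21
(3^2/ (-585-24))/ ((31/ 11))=-33/ 6293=-0.01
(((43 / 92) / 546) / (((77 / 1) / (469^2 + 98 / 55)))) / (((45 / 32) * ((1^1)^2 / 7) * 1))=12.17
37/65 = 0.57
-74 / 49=-1.51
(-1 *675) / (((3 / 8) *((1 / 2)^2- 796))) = 2400 / 1061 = 2.26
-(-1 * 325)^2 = -105625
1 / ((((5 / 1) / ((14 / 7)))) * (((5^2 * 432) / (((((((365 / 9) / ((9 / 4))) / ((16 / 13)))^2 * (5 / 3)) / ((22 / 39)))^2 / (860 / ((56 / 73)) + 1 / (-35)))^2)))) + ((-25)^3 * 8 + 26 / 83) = -98142153372999167498627256079815233691467129 / 785169044154060593392233727689089875968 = -124994.93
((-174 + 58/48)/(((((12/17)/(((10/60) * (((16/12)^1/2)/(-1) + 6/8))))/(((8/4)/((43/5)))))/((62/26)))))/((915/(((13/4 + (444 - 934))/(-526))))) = -109105337/57218835456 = -0.00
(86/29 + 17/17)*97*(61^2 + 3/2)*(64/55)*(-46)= -24449618240/319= -76644571.29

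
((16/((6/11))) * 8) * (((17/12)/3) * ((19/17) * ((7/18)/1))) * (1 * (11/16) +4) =36575/162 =225.77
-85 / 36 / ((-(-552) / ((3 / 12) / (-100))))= 17 / 1589760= 0.00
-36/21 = -12/7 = -1.71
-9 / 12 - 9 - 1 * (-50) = 161 / 4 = 40.25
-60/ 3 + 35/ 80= -313/ 16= -19.56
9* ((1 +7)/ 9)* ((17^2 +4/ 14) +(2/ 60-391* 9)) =-2712932/ 105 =-25837.45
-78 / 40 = -39 / 20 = -1.95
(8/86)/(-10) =-2/215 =-0.01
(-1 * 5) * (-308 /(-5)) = -308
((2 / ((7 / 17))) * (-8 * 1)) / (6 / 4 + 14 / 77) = -5984 / 259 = -23.10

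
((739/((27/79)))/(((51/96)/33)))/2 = 10275056/153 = 67157.23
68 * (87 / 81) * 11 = 21692 / 27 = 803.41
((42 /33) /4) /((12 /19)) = 133 /264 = 0.50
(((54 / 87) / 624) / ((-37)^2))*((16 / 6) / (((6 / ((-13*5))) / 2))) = -5 / 119103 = -0.00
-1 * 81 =-81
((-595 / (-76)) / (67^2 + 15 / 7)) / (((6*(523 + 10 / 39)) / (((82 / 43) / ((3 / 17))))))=37739065 / 6289807827864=0.00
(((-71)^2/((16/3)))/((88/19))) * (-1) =-287337/1408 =-204.07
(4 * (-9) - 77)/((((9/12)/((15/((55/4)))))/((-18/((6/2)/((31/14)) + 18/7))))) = 588504/781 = 753.53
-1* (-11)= 11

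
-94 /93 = -1.01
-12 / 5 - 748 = -3752 / 5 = -750.40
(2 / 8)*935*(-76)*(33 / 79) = -586245 / 79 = -7420.82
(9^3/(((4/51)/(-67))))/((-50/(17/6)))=35289.07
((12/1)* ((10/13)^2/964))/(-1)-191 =-7779539/40729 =-191.01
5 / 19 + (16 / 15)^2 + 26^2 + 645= 5653264 / 4275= 1322.40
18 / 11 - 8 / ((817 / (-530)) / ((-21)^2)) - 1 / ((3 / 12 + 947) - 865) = 6771753286 / 2956723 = 2290.29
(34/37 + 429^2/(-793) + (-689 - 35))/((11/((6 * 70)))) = -905437260/24827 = -36469.86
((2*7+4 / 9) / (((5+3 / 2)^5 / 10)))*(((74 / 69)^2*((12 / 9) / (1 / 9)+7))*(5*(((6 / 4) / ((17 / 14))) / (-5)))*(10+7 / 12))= -73996092800 / 20804774913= -3.56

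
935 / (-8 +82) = 935 / 74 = 12.64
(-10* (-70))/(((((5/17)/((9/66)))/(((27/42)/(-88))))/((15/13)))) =-34425/12584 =-2.74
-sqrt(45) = -3 * sqrt(5) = -6.71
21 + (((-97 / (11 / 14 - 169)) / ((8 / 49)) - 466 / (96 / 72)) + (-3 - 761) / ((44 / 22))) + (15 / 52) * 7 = -21582008 / 30615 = -704.95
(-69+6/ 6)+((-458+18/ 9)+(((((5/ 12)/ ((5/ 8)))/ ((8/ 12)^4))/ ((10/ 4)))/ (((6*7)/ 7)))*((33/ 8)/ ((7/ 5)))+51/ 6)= -514.84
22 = 22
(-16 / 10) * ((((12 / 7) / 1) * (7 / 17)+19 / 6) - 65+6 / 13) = 321772 / 3315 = 97.07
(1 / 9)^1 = 1 / 9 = 0.11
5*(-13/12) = -65/12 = -5.42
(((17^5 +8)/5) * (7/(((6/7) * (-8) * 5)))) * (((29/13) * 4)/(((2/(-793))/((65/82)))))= 319995826969/1968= 162599505.57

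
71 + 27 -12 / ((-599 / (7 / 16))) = 234829 / 2396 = 98.01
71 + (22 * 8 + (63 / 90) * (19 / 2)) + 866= 22393 / 20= 1119.65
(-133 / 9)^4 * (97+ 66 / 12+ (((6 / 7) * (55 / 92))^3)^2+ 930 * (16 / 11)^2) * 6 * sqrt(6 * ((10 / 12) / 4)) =36385707271581276229353905 * sqrt(5) / 122850583470191808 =662275363.86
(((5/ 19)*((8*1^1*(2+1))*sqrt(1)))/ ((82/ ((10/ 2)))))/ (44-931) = -300/ 690973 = -0.00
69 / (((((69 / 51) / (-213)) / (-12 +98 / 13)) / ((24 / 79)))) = 15121296 / 1027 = 14723.75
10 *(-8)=-80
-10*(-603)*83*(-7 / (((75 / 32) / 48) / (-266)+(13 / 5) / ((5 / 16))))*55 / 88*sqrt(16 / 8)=-828366560000*sqrt(2) / 3147479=-372198.58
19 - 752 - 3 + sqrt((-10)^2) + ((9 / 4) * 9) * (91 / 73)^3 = -1068666117 / 1556068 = -686.77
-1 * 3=-3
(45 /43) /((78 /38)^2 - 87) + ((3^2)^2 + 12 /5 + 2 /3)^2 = 681152553911 /96382350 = 7067.19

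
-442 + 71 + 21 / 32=-11851 / 32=-370.34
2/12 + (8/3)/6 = 11/18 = 0.61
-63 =-63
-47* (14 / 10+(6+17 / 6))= -14429 / 30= -480.97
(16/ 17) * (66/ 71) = 1056/ 1207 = 0.87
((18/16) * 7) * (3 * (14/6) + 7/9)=245/4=61.25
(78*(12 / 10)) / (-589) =-468 / 2945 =-0.16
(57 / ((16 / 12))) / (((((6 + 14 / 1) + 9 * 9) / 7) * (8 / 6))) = 3591 / 1616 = 2.22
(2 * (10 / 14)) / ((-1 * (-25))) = 2 / 35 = 0.06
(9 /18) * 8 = 4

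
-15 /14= -1.07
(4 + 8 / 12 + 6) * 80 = 2560 / 3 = 853.33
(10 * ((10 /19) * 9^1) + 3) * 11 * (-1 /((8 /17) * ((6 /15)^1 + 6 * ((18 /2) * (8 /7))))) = -6263565 /330448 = -18.95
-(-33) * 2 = 66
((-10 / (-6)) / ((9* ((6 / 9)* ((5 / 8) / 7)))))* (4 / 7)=16 / 9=1.78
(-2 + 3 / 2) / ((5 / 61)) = -61 / 10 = -6.10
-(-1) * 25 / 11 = 25 / 11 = 2.27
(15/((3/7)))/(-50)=-7/10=-0.70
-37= -37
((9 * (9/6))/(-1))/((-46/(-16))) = -108/23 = -4.70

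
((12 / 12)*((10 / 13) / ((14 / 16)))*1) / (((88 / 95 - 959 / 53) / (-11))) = 4430800 / 7866131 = 0.56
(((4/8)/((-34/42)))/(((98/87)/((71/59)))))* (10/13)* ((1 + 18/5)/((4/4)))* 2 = -426213/91273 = -4.67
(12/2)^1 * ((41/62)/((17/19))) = 4.43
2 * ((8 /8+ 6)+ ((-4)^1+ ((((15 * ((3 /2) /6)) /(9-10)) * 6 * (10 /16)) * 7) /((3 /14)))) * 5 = -18255 /4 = -4563.75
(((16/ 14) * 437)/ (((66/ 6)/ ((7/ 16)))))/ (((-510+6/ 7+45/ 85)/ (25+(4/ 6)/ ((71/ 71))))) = -364021/ 363150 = -1.00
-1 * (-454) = 454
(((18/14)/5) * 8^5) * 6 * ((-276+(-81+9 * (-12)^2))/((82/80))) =13292273664/287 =46314542.38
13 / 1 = 13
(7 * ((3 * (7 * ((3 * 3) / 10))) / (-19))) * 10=-1323 / 19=-69.63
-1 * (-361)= 361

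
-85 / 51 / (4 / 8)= -10 / 3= -3.33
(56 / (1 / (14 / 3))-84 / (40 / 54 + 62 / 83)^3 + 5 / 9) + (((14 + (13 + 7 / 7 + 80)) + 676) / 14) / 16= 10000957726891 / 41691671667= 239.88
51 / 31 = 1.65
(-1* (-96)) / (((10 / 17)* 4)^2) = 867 / 50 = 17.34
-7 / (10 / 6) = -21 / 5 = -4.20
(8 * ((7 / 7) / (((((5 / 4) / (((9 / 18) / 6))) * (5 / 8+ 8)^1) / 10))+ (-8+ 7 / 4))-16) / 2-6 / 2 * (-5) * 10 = 24283 / 207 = 117.31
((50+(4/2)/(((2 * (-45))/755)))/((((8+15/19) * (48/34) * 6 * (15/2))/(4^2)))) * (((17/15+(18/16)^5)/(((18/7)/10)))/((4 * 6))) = 975382984849/2154208296960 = 0.45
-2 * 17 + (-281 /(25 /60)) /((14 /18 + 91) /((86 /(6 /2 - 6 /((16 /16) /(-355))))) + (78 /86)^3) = -2587093047 /75433870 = -34.30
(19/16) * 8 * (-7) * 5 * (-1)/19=35/2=17.50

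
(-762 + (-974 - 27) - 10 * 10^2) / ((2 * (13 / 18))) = -24867 / 13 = -1912.85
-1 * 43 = -43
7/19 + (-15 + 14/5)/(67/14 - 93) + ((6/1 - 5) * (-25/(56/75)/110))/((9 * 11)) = 126440749/251050800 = 0.50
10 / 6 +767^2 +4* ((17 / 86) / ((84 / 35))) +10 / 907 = 137663625419 / 234006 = 588291.01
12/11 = 1.09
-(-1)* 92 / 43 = 92 / 43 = 2.14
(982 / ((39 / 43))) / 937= 42226 / 36543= 1.16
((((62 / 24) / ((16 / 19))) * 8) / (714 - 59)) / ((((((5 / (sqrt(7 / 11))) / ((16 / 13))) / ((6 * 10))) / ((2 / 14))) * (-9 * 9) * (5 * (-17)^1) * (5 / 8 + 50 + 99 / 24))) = 0.00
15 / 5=3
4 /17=0.24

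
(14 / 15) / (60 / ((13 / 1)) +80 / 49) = 4459 / 29850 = 0.15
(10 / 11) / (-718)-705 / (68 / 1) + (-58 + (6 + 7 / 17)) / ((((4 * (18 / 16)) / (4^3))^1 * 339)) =-12.53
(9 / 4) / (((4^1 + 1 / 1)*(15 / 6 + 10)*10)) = 9 / 2500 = 0.00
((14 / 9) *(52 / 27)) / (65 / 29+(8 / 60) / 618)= 1359085 / 1016901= 1.34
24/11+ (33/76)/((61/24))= 29994/12749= 2.35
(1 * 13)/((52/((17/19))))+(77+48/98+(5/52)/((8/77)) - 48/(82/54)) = 746783139/15879136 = 47.03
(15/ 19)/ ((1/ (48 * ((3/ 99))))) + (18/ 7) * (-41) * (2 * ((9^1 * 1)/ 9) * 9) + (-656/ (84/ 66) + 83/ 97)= -342167127/ 141911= -2411.14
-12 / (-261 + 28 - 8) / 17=12 / 4097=0.00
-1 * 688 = -688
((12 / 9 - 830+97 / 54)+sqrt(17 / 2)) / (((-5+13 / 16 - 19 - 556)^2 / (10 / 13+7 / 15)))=-1377394048 / 452143926585+30848* sqrt(34) / 16746071355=-0.00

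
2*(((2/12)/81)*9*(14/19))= 14/513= 0.03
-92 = -92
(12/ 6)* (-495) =-990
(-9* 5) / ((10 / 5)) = -45 / 2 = -22.50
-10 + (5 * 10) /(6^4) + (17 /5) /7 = -214909 /22680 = -9.48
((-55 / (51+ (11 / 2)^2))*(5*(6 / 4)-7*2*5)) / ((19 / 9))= 4950 / 247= 20.04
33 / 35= 0.94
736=736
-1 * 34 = -34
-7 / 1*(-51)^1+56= 413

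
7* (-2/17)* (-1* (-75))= -61.76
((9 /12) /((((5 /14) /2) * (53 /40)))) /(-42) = -4 /53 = -0.08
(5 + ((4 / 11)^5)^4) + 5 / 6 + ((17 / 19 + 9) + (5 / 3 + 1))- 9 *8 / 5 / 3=1737713237119709713043623 / 127822499037186401748190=13.59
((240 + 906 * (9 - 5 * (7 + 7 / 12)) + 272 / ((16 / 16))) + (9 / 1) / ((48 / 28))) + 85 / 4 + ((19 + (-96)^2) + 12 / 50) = -410619 / 25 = -16424.76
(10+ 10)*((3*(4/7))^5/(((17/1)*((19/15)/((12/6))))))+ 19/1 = 252443759/5428661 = 46.50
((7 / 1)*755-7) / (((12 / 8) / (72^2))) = 18240768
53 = 53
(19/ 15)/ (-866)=-19/ 12990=-0.00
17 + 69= 86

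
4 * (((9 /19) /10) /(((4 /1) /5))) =9 /38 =0.24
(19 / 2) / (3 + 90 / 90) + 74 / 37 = 35 / 8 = 4.38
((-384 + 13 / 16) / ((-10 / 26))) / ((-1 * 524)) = -79703 / 41920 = -1.90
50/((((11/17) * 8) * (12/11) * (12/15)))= 11.07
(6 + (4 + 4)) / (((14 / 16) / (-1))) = -16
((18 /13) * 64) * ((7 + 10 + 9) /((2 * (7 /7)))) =1152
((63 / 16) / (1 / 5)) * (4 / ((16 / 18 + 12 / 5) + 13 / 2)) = 14175 / 1762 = 8.04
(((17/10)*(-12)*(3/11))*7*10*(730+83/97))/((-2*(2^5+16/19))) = 4333.39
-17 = -17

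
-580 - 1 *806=-1386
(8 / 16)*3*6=9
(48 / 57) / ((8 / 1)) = 2 / 19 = 0.11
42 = 42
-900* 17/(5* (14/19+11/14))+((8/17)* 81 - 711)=-410447/153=-2682.66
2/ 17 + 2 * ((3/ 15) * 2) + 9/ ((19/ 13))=11427/ 1615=7.08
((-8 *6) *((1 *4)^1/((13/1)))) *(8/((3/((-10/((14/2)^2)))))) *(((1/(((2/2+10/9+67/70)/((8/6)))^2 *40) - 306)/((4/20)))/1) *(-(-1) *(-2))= 24594.91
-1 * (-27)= 27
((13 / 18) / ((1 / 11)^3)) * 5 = 86515 / 18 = 4806.39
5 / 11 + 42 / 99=29 / 33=0.88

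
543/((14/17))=9231/14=659.36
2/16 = 1/8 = 0.12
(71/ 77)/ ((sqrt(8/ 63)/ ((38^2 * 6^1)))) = 461358 * sqrt(14)/ 77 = 22418.75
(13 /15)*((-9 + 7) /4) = -13 /30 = -0.43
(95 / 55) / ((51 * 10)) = 19 / 5610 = 0.00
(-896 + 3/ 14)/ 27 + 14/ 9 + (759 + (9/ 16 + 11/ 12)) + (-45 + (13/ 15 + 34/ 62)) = 685.27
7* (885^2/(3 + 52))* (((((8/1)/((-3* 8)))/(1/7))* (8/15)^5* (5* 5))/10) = -2794602496/111375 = -25091.83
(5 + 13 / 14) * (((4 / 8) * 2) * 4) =166 / 7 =23.71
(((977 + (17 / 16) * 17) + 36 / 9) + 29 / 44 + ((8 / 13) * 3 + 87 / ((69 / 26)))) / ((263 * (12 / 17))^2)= 15730747717 / 524152721664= 0.03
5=5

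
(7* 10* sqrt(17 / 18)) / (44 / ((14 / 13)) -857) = -245* sqrt(34) / 17139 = -0.08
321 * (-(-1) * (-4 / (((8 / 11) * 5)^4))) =-4699761 / 640000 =-7.34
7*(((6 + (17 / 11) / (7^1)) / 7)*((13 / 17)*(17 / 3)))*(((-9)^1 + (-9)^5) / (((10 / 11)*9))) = -20430787 / 105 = -194578.92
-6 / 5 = -1.20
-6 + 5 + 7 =6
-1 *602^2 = -362404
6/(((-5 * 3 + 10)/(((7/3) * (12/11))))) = -168/55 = -3.05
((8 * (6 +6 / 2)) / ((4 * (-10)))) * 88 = -792 / 5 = -158.40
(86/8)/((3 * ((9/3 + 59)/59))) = 2537/744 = 3.41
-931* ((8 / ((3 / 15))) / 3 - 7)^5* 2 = -18973235.96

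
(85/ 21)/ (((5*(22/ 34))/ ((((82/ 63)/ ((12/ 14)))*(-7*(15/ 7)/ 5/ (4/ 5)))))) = -59245/ 8316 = -7.12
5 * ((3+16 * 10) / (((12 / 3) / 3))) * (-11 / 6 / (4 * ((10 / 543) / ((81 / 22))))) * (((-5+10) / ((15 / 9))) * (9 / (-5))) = 193569183 / 640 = 302451.85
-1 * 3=-3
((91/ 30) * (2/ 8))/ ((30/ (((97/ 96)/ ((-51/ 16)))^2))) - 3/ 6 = -167688581/ 337089600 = -0.50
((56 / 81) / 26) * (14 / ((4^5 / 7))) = 343 / 134784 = 0.00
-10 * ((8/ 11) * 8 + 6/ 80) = -2593/ 44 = -58.93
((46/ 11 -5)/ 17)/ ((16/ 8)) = -9/ 374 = -0.02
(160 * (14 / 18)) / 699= 0.18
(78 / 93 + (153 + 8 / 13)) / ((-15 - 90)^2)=12449 / 888615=0.01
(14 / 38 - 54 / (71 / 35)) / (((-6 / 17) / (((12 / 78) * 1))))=602021 / 52611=11.44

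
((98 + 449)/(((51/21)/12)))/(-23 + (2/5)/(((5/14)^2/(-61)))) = -1914500/151793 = -12.61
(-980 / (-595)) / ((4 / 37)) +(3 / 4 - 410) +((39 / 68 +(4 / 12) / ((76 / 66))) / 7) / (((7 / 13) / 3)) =-12450399 / 31654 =-393.33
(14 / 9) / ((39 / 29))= 406 / 351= 1.16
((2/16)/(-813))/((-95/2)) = 1/308940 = 0.00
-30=-30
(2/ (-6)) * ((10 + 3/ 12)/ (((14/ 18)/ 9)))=-1107/ 28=-39.54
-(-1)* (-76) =-76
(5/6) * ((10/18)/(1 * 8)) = 25/432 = 0.06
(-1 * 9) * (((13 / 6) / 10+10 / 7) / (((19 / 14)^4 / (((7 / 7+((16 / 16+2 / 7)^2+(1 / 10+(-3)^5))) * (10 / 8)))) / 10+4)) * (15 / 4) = -25623741465 / 1845343996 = -13.89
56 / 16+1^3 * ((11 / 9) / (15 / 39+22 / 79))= 65497 / 12258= 5.34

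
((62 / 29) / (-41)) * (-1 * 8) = 496 / 1189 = 0.42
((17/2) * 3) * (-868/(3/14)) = -103292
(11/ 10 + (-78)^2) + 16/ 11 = 669521/ 110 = 6086.55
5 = 5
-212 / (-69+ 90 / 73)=15476 / 4947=3.13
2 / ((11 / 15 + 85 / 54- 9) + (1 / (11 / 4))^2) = -0.30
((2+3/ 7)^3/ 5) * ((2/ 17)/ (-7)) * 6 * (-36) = 124848/ 12005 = 10.40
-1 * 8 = -8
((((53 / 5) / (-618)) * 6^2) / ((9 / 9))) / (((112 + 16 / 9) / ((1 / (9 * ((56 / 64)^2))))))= -159 / 201880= -0.00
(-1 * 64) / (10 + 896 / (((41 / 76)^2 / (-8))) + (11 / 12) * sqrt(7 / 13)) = 23872028928 * sqrt(91) / 3206294974944973841 + 8334937488144384 / 3206294974944973841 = 0.00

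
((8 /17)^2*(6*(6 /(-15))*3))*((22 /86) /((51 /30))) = -0.24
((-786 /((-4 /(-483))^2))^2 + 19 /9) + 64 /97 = 7338171669840245833 /55872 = 131338983208767.29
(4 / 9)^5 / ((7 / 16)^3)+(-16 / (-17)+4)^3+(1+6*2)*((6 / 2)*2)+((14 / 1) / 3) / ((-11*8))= 870380920264453 / 4378305966804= 198.79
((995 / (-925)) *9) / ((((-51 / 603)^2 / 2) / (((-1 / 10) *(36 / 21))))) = 868298292 / 1871275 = 464.01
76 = 76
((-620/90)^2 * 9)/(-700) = -961/1575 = -0.61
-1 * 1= -1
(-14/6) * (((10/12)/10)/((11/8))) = -14/99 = -0.14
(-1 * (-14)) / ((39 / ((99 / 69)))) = 154 / 299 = 0.52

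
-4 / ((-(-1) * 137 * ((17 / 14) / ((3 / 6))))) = -28 / 2329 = -0.01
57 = 57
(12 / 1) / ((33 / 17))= 68 / 11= 6.18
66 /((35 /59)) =3894 /35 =111.26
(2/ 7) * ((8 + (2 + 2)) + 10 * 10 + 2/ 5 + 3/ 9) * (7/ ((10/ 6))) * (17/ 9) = 57494/ 225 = 255.53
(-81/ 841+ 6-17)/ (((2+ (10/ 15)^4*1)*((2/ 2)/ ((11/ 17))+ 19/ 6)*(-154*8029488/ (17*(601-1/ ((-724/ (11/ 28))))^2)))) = 476860777288844375349/ 89613662978226274420736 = 0.01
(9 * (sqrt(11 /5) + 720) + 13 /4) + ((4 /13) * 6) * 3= 9 * sqrt(55) /5 + 337417 /52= 6502.14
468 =468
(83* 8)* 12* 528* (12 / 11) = 4589568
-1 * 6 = -6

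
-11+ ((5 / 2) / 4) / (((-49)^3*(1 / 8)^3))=-1294459 / 117649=-11.00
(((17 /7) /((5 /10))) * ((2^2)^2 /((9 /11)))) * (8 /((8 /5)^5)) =584375 /8064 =72.47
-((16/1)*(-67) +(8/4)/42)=22511/21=1071.95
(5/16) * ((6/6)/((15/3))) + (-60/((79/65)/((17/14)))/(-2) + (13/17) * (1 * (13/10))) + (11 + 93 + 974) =834078901/752080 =1109.03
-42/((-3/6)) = 84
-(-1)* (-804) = -804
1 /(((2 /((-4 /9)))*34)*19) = -0.00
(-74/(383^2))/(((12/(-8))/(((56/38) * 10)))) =41440/8361273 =0.00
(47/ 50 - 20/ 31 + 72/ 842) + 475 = 310209447/ 652550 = 475.38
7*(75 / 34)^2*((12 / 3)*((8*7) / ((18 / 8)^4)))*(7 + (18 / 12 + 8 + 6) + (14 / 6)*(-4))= 2477440000 / 632043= 3919.73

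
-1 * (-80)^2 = -6400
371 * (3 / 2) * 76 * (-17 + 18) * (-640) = -27068160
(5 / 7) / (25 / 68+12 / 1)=340 / 5887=0.06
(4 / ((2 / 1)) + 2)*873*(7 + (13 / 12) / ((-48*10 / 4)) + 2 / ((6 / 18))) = 1814579 / 40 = 45364.48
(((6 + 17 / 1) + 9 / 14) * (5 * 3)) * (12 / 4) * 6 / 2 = 3191.79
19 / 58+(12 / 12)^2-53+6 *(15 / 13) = -33741 / 754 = -44.75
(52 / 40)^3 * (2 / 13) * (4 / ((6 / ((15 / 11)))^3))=169 / 10648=0.02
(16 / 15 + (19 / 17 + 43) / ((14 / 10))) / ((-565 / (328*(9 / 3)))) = -19074512 / 336175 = -56.74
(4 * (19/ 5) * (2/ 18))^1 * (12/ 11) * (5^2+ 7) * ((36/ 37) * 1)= 116736/ 2035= 57.36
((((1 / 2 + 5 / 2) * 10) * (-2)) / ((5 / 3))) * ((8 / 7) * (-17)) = 4896 / 7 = 699.43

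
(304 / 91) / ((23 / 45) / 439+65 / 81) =27024840 / 6501131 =4.16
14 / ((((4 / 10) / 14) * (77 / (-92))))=-6440 / 11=-585.45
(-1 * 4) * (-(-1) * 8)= -32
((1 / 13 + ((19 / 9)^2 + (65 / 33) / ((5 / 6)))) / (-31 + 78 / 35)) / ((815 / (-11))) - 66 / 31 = -11390134654 / 5358054663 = -2.13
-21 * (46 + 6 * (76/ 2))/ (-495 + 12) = 274/ 23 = 11.91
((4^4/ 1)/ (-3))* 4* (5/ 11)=-5120/ 33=-155.15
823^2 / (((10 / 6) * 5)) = 2031987 / 25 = 81279.48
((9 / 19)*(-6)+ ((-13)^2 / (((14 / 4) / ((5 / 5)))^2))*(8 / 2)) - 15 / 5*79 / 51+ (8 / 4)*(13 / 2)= 960612 / 15827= 60.69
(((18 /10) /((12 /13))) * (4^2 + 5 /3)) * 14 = 4823 /10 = 482.30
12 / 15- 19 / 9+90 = 3991 / 45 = 88.69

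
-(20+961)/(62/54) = -26487/31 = -854.42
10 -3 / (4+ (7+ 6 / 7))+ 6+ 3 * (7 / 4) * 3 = 10457 / 332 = 31.50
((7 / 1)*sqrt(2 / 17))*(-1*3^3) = -189*sqrt(34) / 17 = -64.83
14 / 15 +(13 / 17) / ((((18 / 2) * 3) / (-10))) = 1492 / 2295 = 0.65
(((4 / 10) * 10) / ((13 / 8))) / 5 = 32 / 65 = 0.49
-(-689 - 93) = 782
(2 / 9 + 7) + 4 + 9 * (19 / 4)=1943 / 36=53.97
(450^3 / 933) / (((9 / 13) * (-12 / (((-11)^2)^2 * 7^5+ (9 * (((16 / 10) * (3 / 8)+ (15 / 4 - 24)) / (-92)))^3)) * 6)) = -7472897790641512870875 / 15499005952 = -482153359627.38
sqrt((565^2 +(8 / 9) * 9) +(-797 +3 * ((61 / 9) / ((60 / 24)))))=sqrt(71649930) / 15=564.31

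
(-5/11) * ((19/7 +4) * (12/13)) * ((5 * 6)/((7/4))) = -338400/7007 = -48.29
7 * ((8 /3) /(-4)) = -14 /3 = -4.67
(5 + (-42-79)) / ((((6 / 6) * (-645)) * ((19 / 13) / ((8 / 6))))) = 6032 / 36765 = 0.16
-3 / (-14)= 3 / 14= 0.21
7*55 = 385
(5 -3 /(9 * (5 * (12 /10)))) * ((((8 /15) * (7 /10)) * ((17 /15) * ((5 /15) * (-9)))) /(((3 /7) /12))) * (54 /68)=-17444 /125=-139.55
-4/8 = -1/2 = -0.50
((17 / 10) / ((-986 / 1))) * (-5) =1 / 116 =0.01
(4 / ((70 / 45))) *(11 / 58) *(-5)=-495 / 203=-2.44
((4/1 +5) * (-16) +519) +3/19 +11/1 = 7337/19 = 386.16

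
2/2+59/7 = 66/7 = 9.43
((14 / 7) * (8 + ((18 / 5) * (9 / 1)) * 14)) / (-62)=-14.89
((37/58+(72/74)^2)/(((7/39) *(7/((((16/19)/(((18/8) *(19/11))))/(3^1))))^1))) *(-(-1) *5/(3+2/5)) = 14393922400/107447461317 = 0.13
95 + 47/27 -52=1208/27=44.74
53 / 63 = 0.84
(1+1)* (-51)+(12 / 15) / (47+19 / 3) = -20397 / 200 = -101.98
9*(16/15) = 48/5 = 9.60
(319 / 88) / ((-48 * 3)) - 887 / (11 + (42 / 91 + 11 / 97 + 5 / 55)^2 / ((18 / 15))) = -590001355414949 / 7560129476736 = -78.04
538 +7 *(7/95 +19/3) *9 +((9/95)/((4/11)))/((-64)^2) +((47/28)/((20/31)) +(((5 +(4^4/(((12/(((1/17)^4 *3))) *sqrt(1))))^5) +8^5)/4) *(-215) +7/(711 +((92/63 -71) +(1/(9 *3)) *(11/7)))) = -1350376216112270678367376557241018080344387/766995778918331702218662822911426560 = -1760604.50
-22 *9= -198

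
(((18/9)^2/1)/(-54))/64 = -1/864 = -0.00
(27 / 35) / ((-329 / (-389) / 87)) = 913761 / 11515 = 79.35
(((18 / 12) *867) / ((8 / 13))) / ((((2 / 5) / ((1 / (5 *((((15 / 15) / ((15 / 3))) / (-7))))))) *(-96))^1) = 385.24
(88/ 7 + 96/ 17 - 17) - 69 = -8066/ 119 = -67.78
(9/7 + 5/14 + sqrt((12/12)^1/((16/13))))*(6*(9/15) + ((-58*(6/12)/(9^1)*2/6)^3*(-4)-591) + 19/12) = -5259213787/5511240-228661469*sqrt(13)/1574640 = -1477.85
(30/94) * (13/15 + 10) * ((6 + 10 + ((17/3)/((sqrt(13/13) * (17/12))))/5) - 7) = 7987/235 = 33.99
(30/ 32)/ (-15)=-1/ 16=-0.06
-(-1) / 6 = 1 / 6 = 0.17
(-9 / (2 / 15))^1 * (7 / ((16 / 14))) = -6615 / 16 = -413.44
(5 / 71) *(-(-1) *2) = 10 / 71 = 0.14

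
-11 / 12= -0.92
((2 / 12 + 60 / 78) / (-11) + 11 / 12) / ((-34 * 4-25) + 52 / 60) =-7135 / 1373944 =-0.01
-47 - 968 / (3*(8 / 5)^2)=-4153 / 24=-173.04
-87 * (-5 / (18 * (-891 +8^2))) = -145 / 4962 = -0.03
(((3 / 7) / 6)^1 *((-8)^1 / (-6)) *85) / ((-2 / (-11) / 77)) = 10285 / 3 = 3428.33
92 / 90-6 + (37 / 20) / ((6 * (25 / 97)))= -34033 / 9000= -3.78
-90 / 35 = -18 / 7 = -2.57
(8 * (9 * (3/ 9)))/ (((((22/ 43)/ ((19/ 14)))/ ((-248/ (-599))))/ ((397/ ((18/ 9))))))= 241315656/ 46123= 5232.00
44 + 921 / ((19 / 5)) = 5441 / 19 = 286.37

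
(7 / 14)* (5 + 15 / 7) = 3.57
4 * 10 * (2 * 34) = 2720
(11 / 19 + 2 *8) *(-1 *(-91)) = 28665 / 19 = 1508.68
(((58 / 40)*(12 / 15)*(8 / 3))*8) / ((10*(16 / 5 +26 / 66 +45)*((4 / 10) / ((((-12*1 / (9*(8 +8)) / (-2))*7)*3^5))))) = 180873 / 20045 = 9.02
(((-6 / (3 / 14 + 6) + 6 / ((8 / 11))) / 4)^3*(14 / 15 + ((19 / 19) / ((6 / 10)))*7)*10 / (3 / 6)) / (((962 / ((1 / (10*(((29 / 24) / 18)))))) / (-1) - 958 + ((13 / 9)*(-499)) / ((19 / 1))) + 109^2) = 2785672144125 / 18740560670464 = 0.15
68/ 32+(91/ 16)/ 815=27801/ 13040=2.13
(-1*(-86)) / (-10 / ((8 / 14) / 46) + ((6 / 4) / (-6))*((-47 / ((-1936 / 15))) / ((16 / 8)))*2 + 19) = -0.11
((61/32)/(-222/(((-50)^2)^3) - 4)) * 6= -89355468750/31250000111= -2.86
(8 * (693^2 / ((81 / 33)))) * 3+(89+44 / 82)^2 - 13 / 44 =347910717103 / 73964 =4703784.50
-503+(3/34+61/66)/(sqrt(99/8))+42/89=-44725/89+1136*sqrt(22)/18513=-502.24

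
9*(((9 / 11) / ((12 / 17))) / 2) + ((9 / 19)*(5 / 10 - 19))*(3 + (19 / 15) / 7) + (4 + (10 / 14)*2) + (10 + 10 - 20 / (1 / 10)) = -11541941 / 58520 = -197.23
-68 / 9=-7.56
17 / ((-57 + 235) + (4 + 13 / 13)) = 17 / 183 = 0.09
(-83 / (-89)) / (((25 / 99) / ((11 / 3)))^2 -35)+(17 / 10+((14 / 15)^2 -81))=-724466926574 / 9234108225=-78.46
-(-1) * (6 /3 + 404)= 406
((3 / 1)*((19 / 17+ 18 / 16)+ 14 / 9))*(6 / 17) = 4.02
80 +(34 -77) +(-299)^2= 89438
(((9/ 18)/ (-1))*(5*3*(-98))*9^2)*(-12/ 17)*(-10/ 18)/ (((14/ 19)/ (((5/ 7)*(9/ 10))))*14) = 346275/ 238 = 1454.94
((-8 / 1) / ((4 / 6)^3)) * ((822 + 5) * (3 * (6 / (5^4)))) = -401922 / 625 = -643.08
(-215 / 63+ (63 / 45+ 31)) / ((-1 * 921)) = -9131 / 290115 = -0.03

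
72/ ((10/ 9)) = 324/ 5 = 64.80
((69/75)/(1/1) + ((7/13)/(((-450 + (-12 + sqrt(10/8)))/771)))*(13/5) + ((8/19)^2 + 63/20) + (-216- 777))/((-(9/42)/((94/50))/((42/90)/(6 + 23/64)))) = 1060632832*sqrt(5)/651533994375 + 250128226663155232/392006286615625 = 638.08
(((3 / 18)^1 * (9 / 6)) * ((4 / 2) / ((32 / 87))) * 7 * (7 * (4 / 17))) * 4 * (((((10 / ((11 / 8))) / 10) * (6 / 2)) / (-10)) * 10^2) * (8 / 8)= -1367.81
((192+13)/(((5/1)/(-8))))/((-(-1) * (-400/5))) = 41/10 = 4.10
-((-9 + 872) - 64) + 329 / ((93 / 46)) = -59173 / 93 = -636.27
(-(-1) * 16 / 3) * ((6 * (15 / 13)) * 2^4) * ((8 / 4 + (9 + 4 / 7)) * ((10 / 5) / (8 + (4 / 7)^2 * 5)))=1088640 / 767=1419.35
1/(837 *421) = 1/352377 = 0.00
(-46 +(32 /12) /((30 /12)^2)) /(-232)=1709 /8700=0.20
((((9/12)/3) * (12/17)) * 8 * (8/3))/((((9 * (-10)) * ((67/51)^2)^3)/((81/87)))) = -99367272288/13116465414505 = -0.01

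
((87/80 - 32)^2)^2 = 913138.21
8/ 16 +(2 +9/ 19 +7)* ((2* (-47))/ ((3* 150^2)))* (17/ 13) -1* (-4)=830429/ 185250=4.48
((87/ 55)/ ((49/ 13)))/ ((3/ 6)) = 2262/ 2695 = 0.84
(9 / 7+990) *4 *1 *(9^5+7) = 1639158336 / 7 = 234165476.57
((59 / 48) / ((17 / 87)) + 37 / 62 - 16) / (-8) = 76839 / 67456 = 1.14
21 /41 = 0.51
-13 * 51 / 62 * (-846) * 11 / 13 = 237303 / 31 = 7654.94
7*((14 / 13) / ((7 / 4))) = 56 / 13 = 4.31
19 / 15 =1.27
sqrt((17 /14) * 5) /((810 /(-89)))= -89 * sqrt(1190) /11340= -0.27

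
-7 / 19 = -0.37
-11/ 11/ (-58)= 1/ 58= 0.02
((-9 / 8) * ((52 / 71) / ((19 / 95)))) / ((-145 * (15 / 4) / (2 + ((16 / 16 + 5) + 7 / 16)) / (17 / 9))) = 1989 / 16472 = 0.12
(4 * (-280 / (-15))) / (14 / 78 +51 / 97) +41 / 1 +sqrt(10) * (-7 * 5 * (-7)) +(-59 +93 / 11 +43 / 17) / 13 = 232159060 / 1621477 +245 * sqrt(10) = 917.94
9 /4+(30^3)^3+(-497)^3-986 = 78731508942173 /4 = 19682877235543.25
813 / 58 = 14.02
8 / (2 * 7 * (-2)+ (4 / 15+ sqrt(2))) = -24960 / 86303-900 * sqrt(2) / 86303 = -0.30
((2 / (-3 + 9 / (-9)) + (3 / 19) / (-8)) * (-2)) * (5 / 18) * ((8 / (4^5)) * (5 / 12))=1975 / 2101248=0.00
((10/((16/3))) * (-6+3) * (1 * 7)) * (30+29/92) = -878535/736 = -1193.66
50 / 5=10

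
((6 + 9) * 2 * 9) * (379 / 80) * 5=51165 / 8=6395.62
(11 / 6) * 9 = 16.50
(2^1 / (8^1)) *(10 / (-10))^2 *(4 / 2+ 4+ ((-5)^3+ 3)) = -29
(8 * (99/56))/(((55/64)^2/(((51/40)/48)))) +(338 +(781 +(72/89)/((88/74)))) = 959581869/856625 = 1120.19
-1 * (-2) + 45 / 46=137 / 46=2.98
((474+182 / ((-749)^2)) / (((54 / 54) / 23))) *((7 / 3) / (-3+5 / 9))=-1310579376 / 125939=-10406.46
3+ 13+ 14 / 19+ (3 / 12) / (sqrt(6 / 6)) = 1291 / 76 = 16.99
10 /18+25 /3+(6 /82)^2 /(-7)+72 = 8566295 /105903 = 80.89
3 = 3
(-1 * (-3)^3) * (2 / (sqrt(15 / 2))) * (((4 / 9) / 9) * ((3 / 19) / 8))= sqrt(30) / 285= 0.02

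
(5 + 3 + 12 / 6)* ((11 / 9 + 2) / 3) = 290 / 27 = 10.74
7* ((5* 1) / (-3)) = -35 / 3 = -11.67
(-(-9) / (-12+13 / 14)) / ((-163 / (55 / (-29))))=-0.01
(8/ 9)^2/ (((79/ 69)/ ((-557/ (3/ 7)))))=-5739328/ 6399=-896.91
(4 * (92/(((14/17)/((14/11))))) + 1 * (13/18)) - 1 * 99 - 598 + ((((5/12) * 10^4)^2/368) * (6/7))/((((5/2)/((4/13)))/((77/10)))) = 2261198755/59202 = 38194.63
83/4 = 20.75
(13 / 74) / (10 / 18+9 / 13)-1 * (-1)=12325 / 10804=1.14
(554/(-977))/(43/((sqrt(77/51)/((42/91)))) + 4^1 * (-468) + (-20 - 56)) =464529 * sqrt(3927)/12060353838769 + 3510881374/12060353838769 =0.00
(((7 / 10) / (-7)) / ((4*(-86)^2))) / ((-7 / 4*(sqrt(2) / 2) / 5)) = sqrt(2) / 103544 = 0.00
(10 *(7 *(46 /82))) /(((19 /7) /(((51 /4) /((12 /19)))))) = 95795 /328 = 292.06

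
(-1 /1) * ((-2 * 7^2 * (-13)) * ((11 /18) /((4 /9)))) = -7007 /4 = -1751.75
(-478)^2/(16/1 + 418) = 114242/217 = 526.46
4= 4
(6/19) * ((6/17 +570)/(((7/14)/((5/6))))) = 96960/323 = 300.19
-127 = -127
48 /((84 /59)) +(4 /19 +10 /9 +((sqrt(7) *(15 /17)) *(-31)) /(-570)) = 31 *sqrt(7) /646 +41938 /1197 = 35.16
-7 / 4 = -1.75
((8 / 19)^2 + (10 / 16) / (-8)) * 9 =20619 / 23104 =0.89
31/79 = 0.39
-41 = -41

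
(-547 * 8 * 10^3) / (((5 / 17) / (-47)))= 699284800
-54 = -54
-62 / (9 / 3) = -62 / 3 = -20.67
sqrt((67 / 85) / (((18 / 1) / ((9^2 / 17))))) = 3 * sqrt(670) / 170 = 0.46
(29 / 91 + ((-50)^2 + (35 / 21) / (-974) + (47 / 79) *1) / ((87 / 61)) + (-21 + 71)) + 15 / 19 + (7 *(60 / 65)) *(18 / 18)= 62879087671819 / 34723344474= 1810.86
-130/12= -10.83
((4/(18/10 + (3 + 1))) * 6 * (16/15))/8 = 0.55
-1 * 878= -878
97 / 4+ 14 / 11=1123 / 44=25.52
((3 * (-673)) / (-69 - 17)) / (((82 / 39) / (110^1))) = 4330755 / 3526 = 1228.23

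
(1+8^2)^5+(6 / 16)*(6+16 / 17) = 78899762677 / 68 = 1160290627.60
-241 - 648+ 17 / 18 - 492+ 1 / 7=-173869 / 126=-1379.91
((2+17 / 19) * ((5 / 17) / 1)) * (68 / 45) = 1.29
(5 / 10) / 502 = 1 / 1004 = 0.00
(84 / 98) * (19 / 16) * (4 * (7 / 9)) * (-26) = -82.33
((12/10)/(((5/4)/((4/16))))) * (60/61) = 72/305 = 0.24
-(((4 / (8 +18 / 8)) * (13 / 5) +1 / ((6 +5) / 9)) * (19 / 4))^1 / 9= -78527 / 81180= -0.97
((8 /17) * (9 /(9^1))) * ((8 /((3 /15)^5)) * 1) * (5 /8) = 125000 /17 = 7352.94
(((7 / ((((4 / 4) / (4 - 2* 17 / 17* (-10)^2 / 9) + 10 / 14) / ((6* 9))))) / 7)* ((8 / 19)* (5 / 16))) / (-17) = -154980 / 244511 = -0.63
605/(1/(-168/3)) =-33880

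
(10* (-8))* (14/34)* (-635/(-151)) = -355600/2567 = -138.53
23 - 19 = 4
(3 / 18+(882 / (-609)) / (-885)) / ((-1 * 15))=-8639 / 769950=-0.01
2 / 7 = 0.29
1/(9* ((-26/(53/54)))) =-53/12636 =-0.00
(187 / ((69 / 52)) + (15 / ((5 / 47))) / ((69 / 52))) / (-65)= -1312 / 345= -3.80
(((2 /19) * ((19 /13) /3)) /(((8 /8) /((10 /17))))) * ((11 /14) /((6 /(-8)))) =-440 /13923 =-0.03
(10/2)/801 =5/801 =0.01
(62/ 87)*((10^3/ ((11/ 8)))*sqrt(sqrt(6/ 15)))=99200*2^(1/ 4)*5^(3/ 4)/ 957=412.18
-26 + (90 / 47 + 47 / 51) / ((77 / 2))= -25.93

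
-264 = -264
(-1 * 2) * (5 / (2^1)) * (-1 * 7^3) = 1715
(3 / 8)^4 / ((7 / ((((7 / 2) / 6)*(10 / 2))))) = 135 / 16384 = 0.01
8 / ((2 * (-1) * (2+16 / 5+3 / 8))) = -160 / 223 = -0.72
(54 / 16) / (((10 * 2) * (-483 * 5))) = -9 / 128800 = -0.00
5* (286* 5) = 7150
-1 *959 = -959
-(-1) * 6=6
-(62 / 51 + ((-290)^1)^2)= -4289162 / 51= -84101.22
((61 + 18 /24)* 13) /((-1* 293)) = -3211 /1172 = -2.74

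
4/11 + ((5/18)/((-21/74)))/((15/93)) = -11861/2079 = -5.71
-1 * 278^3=-21484952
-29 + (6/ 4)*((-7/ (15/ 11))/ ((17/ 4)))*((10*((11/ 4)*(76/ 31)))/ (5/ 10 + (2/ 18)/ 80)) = -2729737/ 10013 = -272.62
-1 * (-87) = 87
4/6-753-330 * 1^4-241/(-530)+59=-1626377/1590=-1022.88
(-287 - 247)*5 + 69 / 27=-24007 / 9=-2667.44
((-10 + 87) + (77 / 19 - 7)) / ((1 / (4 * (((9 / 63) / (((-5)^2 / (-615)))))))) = -98892 / 95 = -1040.97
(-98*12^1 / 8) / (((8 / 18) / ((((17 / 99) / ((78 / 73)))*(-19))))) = 1155371 / 1144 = 1009.94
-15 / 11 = -1.36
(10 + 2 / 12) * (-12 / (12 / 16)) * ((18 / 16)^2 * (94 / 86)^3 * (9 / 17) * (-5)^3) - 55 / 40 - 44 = 47970100857 / 2703238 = 17745.42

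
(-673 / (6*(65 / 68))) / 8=-11441 / 780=-14.67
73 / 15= 4.87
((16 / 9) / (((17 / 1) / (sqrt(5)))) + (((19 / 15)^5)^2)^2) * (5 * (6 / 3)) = 160 * sqrt(5) / 153 + 75179946915091916386711202 / 66505134601593017578125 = 1132.78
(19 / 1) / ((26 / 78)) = 57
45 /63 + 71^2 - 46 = 34970 /7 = 4995.71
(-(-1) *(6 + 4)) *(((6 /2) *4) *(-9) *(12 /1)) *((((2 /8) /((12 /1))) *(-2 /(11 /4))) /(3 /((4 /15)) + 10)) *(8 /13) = 13824 /2431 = 5.69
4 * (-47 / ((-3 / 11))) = 2068 / 3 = 689.33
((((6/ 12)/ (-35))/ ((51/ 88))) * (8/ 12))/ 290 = -44/ 776475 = -0.00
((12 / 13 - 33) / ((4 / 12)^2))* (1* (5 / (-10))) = 3753 / 26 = 144.35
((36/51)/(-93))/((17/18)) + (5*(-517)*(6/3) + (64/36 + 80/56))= -2916230708/564417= -5166.80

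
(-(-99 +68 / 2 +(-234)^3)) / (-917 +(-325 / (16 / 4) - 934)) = -51251876 / 7729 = -6631.11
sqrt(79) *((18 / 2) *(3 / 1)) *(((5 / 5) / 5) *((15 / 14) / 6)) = 27 *sqrt(79) / 28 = 8.57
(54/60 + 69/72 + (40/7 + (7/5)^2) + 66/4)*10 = 109337/420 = 260.33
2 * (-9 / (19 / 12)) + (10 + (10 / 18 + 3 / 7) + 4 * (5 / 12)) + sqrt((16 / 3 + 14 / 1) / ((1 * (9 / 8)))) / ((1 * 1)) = 1535 / 1197 + 4 * sqrt(87) / 9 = 5.43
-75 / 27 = -25 / 9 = -2.78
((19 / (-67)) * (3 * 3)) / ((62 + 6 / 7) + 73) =-0.02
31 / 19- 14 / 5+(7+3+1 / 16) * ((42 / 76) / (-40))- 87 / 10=-243381 / 24320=-10.01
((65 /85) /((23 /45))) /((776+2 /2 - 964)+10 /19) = -3705 /461771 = -0.01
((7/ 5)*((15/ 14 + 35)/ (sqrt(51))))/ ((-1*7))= -1.01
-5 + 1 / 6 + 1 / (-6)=-5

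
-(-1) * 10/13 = 10/13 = 0.77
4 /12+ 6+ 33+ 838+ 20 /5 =2644 /3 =881.33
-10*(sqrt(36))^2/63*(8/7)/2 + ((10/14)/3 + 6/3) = -151/147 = -1.03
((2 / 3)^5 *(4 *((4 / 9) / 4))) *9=128 / 243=0.53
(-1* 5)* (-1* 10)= 50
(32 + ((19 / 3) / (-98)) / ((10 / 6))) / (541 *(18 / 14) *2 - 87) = 15661 / 639030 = 0.02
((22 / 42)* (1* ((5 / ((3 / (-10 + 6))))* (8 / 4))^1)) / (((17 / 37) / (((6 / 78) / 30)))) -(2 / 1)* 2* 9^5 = -9865672352 / 41769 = -236196.04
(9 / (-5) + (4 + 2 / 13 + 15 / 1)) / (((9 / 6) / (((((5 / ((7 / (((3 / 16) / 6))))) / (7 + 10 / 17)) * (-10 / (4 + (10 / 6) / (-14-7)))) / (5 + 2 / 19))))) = -11985 / 704899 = -0.02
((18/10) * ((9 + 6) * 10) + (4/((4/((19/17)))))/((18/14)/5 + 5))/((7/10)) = 4226125/10948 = 386.02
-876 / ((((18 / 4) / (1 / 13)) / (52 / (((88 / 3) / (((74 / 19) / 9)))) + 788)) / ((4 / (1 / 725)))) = -837581735200 / 24453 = -34252718.90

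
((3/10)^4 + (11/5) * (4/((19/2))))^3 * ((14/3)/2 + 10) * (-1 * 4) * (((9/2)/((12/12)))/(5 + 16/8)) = -621161152202841909/24006500000000000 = -25.87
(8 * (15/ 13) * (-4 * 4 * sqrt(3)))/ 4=-480 * sqrt(3)/ 13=-63.95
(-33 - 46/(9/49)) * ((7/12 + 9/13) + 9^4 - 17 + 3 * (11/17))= -44293571669/23868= -1855772.23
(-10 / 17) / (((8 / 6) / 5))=-75 / 34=-2.21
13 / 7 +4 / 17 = 249 / 119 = 2.09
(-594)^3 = -209584584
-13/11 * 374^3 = -61825192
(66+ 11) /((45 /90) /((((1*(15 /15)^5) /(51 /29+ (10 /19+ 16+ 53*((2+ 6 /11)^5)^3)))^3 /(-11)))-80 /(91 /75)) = -15534420493354072851748417614476409689263925483228847762674 /300217204325662372882523624756276741876725243650048984856557680773423073923620651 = -0.00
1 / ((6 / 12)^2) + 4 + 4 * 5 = 28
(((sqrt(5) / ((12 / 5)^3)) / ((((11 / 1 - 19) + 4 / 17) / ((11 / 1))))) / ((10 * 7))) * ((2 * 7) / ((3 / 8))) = -425 * sqrt(5) / 7776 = -0.12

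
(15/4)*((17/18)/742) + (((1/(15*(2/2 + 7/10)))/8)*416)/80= 45809/1513680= 0.03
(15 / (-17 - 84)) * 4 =-60 / 101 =-0.59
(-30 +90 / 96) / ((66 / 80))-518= -12171 / 22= -553.23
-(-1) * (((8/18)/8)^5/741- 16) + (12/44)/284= -17495472792251/1093532682528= -16.00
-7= -7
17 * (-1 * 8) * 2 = -272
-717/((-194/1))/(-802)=-717/155588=-0.00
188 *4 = 752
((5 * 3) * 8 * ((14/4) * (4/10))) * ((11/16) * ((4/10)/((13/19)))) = 4389/65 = 67.52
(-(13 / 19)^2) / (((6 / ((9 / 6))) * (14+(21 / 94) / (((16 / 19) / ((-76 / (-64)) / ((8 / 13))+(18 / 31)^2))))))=-7816420352 / 975174068449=-0.01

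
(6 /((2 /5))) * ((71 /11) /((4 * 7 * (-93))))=-355 /9548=-0.04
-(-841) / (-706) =-841 / 706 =-1.19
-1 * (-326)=326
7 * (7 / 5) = 49 / 5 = 9.80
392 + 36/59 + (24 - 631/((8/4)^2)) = 61091/236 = 258.86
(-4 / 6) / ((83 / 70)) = -140 / 249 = -0.56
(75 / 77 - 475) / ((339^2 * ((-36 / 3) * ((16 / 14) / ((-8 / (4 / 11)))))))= -9125 / 1379052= -0.01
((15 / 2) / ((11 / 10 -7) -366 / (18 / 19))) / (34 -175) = 75 / 553049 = 0.00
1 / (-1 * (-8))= 1 / 8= 0.12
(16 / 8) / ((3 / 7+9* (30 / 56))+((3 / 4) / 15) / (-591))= 11820 / 31027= 0.38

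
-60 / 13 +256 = 3268 / 13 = 251.38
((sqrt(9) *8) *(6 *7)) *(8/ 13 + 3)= 47376/ 13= 3644.31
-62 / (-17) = 62 / 17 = 3.65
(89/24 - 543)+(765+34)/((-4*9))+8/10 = -201847/360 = -560.69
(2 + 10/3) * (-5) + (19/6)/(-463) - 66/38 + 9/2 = -631018/26391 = -23.91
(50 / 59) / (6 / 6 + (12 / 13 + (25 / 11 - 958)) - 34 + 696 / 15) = -17875 / 19856568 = -0.00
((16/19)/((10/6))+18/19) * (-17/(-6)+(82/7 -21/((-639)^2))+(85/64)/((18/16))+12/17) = 48976604731/2051586180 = 23.87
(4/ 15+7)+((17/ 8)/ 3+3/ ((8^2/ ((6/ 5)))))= 8.03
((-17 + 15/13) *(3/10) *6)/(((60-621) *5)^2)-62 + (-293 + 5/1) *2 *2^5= -1050914614956/56824625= -18494.00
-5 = -5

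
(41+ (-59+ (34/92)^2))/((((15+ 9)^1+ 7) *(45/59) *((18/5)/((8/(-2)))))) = 2230141/2656638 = 0.84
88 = 88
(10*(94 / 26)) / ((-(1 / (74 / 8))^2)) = -321715 / 104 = -3093.41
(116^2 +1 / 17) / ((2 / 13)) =2973789 / 34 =87464.38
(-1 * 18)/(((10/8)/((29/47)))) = -2088/235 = -8.89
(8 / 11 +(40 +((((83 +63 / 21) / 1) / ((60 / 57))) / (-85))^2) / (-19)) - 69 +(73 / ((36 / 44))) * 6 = 210606230363 / 453007500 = 464.91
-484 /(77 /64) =-2816 /7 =-402.29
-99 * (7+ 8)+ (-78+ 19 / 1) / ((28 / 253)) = -56507 / 28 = -2018.11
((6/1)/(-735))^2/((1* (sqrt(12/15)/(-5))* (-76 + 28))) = sqrt(5)/288120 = 0.00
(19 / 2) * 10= 95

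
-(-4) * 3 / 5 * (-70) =-168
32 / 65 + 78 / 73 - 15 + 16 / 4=-44789 / 4745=-9.44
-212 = -212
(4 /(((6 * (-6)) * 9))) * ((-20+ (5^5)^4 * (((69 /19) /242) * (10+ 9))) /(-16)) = 6580352783198285 /313632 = 20981126872.25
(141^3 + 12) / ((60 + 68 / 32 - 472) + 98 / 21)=-67277592 / 9725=-6918.00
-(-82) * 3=246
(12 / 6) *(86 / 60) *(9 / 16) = 1.61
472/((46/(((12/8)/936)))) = 0.02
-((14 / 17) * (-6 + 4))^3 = 21952 / 4913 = 4.47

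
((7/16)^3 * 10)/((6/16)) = 1715/768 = 2.23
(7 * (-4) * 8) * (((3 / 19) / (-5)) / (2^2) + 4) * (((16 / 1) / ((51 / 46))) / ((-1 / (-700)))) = -8753454080 / 969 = -9033492.34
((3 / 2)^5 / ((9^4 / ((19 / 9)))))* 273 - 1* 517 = -1338335 / 2592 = -516.33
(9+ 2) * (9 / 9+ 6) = 77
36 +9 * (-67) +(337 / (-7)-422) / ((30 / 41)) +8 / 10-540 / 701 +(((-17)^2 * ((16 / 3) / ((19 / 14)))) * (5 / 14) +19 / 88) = -98905577383 / 123067560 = -803.67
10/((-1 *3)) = -10/3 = -3.33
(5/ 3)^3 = 125/ 27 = 4.63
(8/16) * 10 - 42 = -37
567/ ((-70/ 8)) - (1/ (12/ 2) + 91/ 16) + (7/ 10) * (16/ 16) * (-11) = -78.35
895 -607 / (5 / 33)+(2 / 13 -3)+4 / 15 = -607187 / 195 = -3113.78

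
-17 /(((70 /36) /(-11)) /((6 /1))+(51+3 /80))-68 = -82816588 /1211951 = -68.33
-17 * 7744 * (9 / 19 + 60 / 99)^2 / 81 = -498661952 / 263169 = -1894.84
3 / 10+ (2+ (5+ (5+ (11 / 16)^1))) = 1039 / 80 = 12.99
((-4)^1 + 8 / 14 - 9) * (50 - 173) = 10701 / 7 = 1528.71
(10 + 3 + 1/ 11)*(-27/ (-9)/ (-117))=-48/ 143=-0.34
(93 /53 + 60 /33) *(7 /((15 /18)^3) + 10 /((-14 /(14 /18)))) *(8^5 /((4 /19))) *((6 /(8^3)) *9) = 49327506336 /72875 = 676878.30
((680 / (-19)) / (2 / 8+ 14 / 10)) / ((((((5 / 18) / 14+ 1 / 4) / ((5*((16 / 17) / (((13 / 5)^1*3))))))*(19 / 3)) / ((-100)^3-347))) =6722331840000 / 877591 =7659982.66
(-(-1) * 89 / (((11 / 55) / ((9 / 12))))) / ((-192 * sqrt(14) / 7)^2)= 3115 / 98304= 0.03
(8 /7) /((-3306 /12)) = -16 /3857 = -0.00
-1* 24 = -24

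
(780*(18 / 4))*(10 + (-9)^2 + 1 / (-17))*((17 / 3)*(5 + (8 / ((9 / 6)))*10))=105514500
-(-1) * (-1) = -1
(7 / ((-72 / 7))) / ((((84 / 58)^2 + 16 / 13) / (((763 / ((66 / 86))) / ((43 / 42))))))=-198.57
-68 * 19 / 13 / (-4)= 323 / 13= 24.85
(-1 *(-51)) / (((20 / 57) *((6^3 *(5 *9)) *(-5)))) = -323 / 108000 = -0.00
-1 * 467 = -467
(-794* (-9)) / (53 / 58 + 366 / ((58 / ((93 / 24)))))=1657872 / 5885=281.71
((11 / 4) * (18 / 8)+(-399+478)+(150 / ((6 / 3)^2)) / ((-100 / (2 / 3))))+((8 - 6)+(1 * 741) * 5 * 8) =475631 / 16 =29726.94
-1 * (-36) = 36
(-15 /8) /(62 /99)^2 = -147015 /30752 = -4.78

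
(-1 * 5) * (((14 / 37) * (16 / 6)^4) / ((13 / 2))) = -573440 / 38961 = -14.72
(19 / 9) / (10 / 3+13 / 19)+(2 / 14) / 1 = 3214 / 4809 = 0.67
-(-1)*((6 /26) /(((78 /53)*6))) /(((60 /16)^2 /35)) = 0.07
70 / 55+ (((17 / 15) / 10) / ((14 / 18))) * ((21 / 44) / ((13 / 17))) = 39001 / 28600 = 1.36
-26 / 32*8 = -13 / 2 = -6.50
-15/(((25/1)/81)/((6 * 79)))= -115182/5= -23036.40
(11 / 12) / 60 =0.02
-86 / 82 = -43 / 41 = -1.05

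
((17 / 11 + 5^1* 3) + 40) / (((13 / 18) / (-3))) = -33588 / 143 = -234.88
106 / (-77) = -106 / 77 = -1.38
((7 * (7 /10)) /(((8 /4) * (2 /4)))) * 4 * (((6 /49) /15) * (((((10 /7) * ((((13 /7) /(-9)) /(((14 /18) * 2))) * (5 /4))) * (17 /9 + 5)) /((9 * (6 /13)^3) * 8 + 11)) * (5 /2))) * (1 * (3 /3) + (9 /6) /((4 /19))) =-287752075 /980900424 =-0.29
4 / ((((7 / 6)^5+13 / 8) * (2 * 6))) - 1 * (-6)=179250 / 29443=6.09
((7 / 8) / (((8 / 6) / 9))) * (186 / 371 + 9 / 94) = 562221 / 159424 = 3.53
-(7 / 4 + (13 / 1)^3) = -2198.75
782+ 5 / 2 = 1569 / 2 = 784.50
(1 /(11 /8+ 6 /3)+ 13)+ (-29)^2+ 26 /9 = 23144 /27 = 857.19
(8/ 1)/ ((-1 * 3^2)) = -8/ 9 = -0.89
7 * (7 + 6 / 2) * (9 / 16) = 315 / 8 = 39.38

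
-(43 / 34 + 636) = -21667 / 34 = -637.26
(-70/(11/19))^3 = -2352637000/1331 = -1767571.00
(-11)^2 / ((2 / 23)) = 2783 / 2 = 1391.50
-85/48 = -1.77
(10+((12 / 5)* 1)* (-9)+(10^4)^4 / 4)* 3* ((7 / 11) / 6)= 43749999999999797 / 55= 795454545454541.76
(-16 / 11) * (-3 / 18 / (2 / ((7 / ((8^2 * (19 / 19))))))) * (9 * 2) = 21 / 88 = 0.24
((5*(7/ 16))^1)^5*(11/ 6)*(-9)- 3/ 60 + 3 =-8635176383/ 10485760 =-823.51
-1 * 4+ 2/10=-19/5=-3.80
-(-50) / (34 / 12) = 300 / 17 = 17.65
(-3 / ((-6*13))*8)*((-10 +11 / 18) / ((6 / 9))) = -13 / 3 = -4.33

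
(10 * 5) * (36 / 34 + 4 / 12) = 3550 / 51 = 69.61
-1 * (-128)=128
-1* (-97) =97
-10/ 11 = -0.91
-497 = -497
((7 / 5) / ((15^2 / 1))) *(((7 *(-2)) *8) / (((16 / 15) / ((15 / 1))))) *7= -343 / 5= -68.60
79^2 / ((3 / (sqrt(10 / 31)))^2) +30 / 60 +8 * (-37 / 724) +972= 120771683 / 100998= 1195.78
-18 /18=-1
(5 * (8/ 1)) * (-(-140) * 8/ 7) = 6400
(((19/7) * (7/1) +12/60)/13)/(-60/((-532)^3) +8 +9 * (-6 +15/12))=-0.04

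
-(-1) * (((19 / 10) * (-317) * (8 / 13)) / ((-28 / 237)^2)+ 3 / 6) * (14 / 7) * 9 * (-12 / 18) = 1014898551 / 3185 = 318649.47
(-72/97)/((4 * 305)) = -18/29585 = -0.00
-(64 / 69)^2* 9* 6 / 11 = -24576 / 5819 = -4.22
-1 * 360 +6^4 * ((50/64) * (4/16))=-855/8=-106.88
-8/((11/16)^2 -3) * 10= 20480/647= 31.65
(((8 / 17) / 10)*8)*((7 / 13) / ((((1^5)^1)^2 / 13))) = 224 / 85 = 2.64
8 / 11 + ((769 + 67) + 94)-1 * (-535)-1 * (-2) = 16145 / 11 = 1467.73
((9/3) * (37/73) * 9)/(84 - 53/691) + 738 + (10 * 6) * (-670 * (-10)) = 1704928783443/4233343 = 402738.16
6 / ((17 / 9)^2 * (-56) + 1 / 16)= -7776 / 258863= -0.03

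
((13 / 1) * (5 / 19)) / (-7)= -65 / 133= -0.49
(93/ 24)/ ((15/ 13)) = 403/ 120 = 3.36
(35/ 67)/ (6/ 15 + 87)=175/ 29279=0.01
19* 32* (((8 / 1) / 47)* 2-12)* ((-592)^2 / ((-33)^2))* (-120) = 4670759895040 / 17061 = 273768237.21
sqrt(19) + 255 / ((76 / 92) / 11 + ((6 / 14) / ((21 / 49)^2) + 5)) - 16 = sqrt(19) + 103577 / 5623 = 22.78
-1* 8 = -8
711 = 711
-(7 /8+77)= -623 /8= -77.88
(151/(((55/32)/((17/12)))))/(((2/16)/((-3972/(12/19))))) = -1033207232/165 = -6261862.01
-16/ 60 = -4/ 15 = -0.27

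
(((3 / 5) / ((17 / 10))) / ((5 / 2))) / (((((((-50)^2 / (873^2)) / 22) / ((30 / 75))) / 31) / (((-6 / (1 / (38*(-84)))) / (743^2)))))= 59728037535936 / 146638015625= 407.32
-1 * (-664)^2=-440896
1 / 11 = 0.09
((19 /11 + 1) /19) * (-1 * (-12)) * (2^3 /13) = 1.06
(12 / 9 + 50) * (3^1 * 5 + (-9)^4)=337568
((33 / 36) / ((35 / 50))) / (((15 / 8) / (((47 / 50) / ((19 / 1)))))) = 0.03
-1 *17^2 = -289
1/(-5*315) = -1/1575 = -0.00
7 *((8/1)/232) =7/29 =0.24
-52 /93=-0.56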